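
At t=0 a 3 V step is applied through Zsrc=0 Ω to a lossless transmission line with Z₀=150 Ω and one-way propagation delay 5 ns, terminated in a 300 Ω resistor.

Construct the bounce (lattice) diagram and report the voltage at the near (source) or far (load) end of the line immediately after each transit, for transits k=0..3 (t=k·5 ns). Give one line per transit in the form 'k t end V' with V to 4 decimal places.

Γ_L=0.333333, Γ_S=-1.000000; launch V₁=3·150/150=3.000000
k=0 src: V=3.0000
k=1 load: inc=3.000000, refl=3.000000·0.333333=1.0000; V=0.000000+3.000000+1.000000=4.0000
k=2 src: inc=1.000000, refl=1.000000·-1.000000=-1.0000; V=3.000000+1.000000+-1.000000=3.0000
k=3 load: inc=-1.000000, refl=-1.000000·0.333333=-0.3333; V=4.000000+-1.000000+-0.333333=2.6667

0 0 source 3.0000
1 5 load 4.0000
2 10 source 3.0000
3 15 load 2.6667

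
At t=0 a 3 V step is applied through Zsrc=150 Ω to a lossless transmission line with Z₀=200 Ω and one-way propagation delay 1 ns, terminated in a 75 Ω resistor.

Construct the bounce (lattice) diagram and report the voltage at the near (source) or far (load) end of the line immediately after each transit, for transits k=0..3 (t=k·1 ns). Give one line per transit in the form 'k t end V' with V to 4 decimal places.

Γ_L=-0.454545, Γ_S=-0.142857; launch V₁=3·200/350=1.714286
k=0 src: V=1.7143
k=1 load: inc=1.714286, refl=1.714286·-0.454545=-0.7792; V=0.000000+1.714286+-0.779221=0.9351
k=2 src: inc=-0.779221, refl=-0.779221·-0.142857=0.1113; V=1.714286+-0.779221+0.111317=1.0464
k=3 load: inc=0.111317, refl=0.111317·-0.454545=-0.0506; V=0.935065+0.111317+-0.050599=0.9958

0 0 source 1.7143
1 1 load 0.9351
2 2 source 1.0464
3 3 load 0.9958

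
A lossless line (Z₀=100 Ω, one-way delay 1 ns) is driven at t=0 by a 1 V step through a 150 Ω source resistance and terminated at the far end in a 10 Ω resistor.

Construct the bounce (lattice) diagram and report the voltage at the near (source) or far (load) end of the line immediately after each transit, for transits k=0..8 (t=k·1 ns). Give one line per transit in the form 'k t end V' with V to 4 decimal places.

0 0 source 0.4000
1 1 load 0.0727
2 2 source 0.0073
3 3 load 0.0608
4 4 source 0.0715
5 5 load 0.0628
6 6 source 0.0610
7 7 load 0.0625
8 8 source 0.0627

Γ_L=-0.818182, Γ_S=0.200000; launch V₁=1·100/250=0.400000
k=0 src: V=0.4000
k=1 load: inc=0.400000, refl=0.400000·-0.818182=-0.3273; V=0.000000+0.400000+-0.327273=0.0727
k=2 src: inc=-0.327273, refl=-0.327273·0.200000=-0.0655; V=0.400000+-0.327273+-0.065455=0.0073
k=3 load: inc=-0.065455, refl=-0.065455·-0.818182=0.0536; V=0.072727+-0.065455+0.053554=0.0608
k=4 src: inc=0.053554, refl=0.053554·0.200000=0.0107; V=0.007273+0.053554+0.010711=0.0715
k=5 load: inc=0.010711, refl=0.010711·-0.818182=-0.0088; V=0.060826+0.010711+-0.008763=0.0628
k=6 src: inc=-0.008763, refl=-0.008763·0.200000=-0.0018; V=0.071537+-0.008763+-0.001753=0.0610
k=7 load: inc=-0.001753, refl=-0.001753·-0.818182=0.0014; V=0.062774+-0.001753+0.001434=0.0625
k=8 src: inc=0.001434, refl=0.001434·0.200000=0.0003; V=0.061021+0.001434+0.000287=0.0627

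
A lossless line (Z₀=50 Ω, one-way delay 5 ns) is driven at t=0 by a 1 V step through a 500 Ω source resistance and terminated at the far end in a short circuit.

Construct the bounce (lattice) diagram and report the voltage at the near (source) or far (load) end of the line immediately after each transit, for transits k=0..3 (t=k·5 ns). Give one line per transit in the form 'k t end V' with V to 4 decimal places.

Γ_L=-1.000000, Γ_S=0.818182; launch V₁=1·50/550=0.090909
k=0 src: V=0.0909
k=1 load: inc=0.090909, refl=0.090909·-1.000000=-0.0909; V=0.000000+0.090909+-0.090909=0.0000
k=2 src: inc=-0.090909, refl=-0.090909·0.818182=-0.0744; V=0.090909+-0.090909+-0.074380=-0.0744
k=3 load: inc=-0.074380, refl=-0.074380·-1.000000=0.0744; V=0.000000+-0.074380+0.074380=0.0000

0 0 source 0.0909
1 5 load 0.0000
2 10 source -0.0744
3 15 load 0.0000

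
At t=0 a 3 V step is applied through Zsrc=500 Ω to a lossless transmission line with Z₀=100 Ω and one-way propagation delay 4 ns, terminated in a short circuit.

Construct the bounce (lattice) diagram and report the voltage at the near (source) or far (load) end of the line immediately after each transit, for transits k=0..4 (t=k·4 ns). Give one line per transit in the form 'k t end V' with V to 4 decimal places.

0 0 source 0.5000
1 4 load 0.0000
2 8 source -0.3333
3 12 load 0.0000
4 16 source 0.2222

Γ_L=-1.000000, Γ_S=0.666667; launch V₁=3·100/600=0.500000
k=0 src: V=0.5000
k=1 load: inc=0.500000, refl=0.500000·-1.000000=-0.5000; V=0.000000+0.500000+-0.500000=0.0000
k=2 src: inc=-0.500000, refl=-0.500000·0.666667=-0.3333; V=0.500000+-0.500000+-0.333333=-0.3333
k=3 load: inc=-0.333333, refl=-0.333333·-1.000000=0.3333; V=0.000000+-0.333333+0.333333=0.0000
k=4 src: inc=0.333333, refl=0.333333·0.666667=0.2222; V=-0.333333+0.333333+0.222222=0.2222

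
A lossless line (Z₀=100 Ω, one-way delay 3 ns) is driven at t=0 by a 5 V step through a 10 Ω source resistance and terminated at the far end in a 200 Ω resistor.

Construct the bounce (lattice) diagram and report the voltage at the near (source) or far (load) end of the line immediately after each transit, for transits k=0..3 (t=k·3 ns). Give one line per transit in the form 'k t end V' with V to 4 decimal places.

Γ_L=0.333333, Γ_S=-0.818182; launch V₁=5·100/110=4.545455
k=0 src: V=4.5455
k=1 load: inc=4.545455, refl=4.545455·0.333333=1.5152; V=0.000000+4.545455+1.515152=6.0606
k=2 src: inc=1.515152, refl=1.515152·-0.818182=-1.2397; V=4.545455+1.515152+-1.239669=4.8209
k=3 load: inc=-1.239669, refl=-1.239669·0.333333=-0.4132; V=6.060606+-1.239669+-0.413223=4.4077

0 0 source 4.5455
1 3 load 6.0606
2 6 source 4.8209
3 9 load 4.4077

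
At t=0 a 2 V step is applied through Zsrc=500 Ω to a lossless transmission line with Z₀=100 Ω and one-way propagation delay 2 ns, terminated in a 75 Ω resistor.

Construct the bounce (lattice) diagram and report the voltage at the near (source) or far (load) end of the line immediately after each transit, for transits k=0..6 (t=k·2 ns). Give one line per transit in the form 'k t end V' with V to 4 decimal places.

0 0 source 0.3333
1 2 load 0.2857
2 4 source 0.2540
3 6 load 0.2585
4 8 source 0.2615
5 10 load 0.2611
6 12 source 0.2608

Γ_L=-0.142857, Γ_S=0.666667; launch V₁=2·100/600=0.333333
k=0 src: V=0.3333
k=1 load: inc=0.333333, refl=0.333333·-0.142857=-0.0476; V=0.000000+0.333333+-0.047619=0.2857
k=2 src: inc=-0.047619, refl=-0.047619·0.666667=-0.0317; V=0.333333+-0.047619+-0.031746=0.2540
k=3 load: inc=-0.031746, refl=-0.031746·-0.142857=0.0045; V=0.285714+-0.031746+0.004535=0.2585
k=4 src: inc=0.004535, refl=0.004535·0.666667=0.0030; V=0.253968+0.004535+0.003023=0.2615
k=5 load: inc=0.003023, refl=0.003023·-0.142857=-0.0004; V=0.258503+0.003023+-0.000432=0.2611
k=6 src: inc=-0.000432, refl=-0.000432·0.666667=-0.0003; V=0.261527+-0.000432+-0.000288=0.2608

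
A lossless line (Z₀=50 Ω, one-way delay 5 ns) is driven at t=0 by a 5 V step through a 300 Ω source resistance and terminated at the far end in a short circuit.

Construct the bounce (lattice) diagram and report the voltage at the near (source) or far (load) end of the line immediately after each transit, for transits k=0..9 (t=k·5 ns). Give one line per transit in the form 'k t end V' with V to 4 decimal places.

0 0 source 0.7143
1 5 load 0.0000
2 10 source -0.5102
3 15 load 0.0000
4 20 source 0.3644
5 25 load 0.0000
6 30 source -0.2603
7 35 load 0.0000
8 40 source 0.1859
9 45 load 0.0000

Γ_L=-1.000000, Γ_S=0.714286; launch V₁=5·50/350=0.714286
k=0 src: V=0.7143
k=1 load: inc=0.714286, refl=0.714286·-1.000000=-0.7143; V=0.000000+0.714286+-0.714286=0.0000
k=2 src: inc=-0.714286, refl=-0.714286·0.714286=-0.5102; V=0.714286+-0.714286+-0.510204=-0.5102
k=3 load: inc=-0.510204, refl=-0.510204·-1.000000=0.5102; V=0.000000+-0.510204+0.510204=0.0000
k=4 src: inc=0.510204, refl=0.510204·0.714286=0.3644; V=-0.510204+0.510204+0.364431=0.3644
k=5 load: inc=0.364431, refl=0.364431·-1.000000=-0.3644; V=0.000000+0.364431+-0.364431=0.0000
k=6 src: inc=-0.364431, refl=-0.364431·0.714286=-0.2603; V=0.364431+-0.364431+-0.260308=-0.2603
k=7 load: inc=-0.260308, refl=-0.260308·-1.000000=0.2603; V=0.000000+-0.260308+0.260308=0.0000
k=8 src: inc=0.260308, refl=0.260308·0.714286=0.1859; V=-0.260308+0.260308+0.185934=0.1859
k=9 load: inc=0.185934, refl=0.185934·-1.000000=-0.1859; V=0.000000+0.185934+-0.185934=0.0000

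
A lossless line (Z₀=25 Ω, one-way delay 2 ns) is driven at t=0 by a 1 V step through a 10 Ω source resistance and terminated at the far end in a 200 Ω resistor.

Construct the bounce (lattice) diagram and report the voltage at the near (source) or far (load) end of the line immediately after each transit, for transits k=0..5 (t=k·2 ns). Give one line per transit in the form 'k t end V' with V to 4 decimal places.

0 0 source 0.7143
1 2 load 1.2698
2 4 source 1.0317
3 6 load 0.8466
4 8 source 0.9259
5 10 load 0.9877

Γ_L=0.777778, Γ_S=-0.428571; launch V₁=1·25/35=0.714286
k=0 src: V=0.7143
k=1 load: inc=0.714286, refl=0.714286·0.777778=0.5556; V=0.000000+0.714286+0.555556=1.2698
k=2 src: inc=0.555556, refl=0.555556·-0.428571=-0.2381; V=0.714286+0.555556+-0.238095=1.0317
k=3 load: inc=-0.238095, refl=-0.238095·0.777778=-0.1852; V=1.269841+-0.238095+-0.185185=0.8466
k=4 src: inc=-0.185185, refl=-0.185185·-0.428571=0.0794; V=1.031746+-0.185185+0.079365=0.9259
k=5 load: inc=0.079365, refl=0.079365·0.777778=0.0617; V=0.846561+0.079365+0.061728=0.9877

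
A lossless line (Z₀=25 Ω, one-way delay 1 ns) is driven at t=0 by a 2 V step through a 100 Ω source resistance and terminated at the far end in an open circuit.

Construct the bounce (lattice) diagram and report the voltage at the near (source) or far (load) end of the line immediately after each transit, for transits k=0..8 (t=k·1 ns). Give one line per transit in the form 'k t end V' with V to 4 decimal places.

Γ_L=1.000000, Γ_S=0.600000; launch V₁=2·25/125=0.400000
k=0 src: V=0.4000
k=1 load: inc=0.400000, refl=0.400000·1.000000=0.4000; V=0.000000+0.400000+0.400000=0.8000
k=2 src: inc=0.400000, refl=0.400000·0.600000=0.2400; V=0.400000+0.400000+0.240000=1.0400
k=3 load: inc=0.240000, refl=0.240000·1.000000=0.2400; V=0.800000+0.240000+0.240000=1.2800
k=4 src: inc=0.240000, refl=0.240000·0.600000=0.1440; V=1.040000+0.240000+0.144000=1.4240
k=5 load: inc=0.144000, refl=0.144000·1.000000=0.1440; V=1.280000+0.144000+0.144000=1.5680
k=6 src: inc=0.144000, refl=0.144000·0.600000=0.0864; V=1.424000+0.144000+0.086400=1.6544
k=7 load: inc=0.086400, refl=0.086400·1.000000=0.0864; V=1.568000+0.086400+0.086400=1.7408
k=8 src: inc=0.086400, refl=0.086400·0.600000=0.0518; V=1.654400+0.086400+0.051840=1.7926

0 0 source 0.4000
1 1 load 0.8000
2 2 source 1.0400
3 3 load 1.2800
4 4 source 1.4240
5 5 load 1.5680
6 6 source 1.6544
7 7 load 1.7408
8 8 source 1.7926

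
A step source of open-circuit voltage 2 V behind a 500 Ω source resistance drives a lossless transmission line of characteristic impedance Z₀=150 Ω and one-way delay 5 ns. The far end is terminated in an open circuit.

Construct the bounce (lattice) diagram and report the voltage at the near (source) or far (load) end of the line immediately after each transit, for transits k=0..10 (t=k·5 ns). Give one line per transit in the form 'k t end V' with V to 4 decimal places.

Γ_L=1.000000, Γ_S=0.538462; launch V₁=2·150/650=0.461538
k=0 src: V=0.4615
k=1 load: inc=0.461538, refl=0.461538·1.000000=0.4615; V=0.000000+0.461538+0.461538=0.9231
k=2 src: inc=0.461538, refl=0.461538·0.538462=0.2485; V=0.461538+0.461538+0.248521=1.1716
k=3 load: inc=0.248521, refl=0.248521·1.000000=0.2485; V=0.923077+0.248521+0.248521=1.4201
k=4 src: inc=0.248521, refl=0.248521·0.538462=0.1338; V=1.171598+0.248521+0.133819=1.5539
k=5 load: inc=0.133819, refl=0.133819·1.000000=0.1338; V=1.420118+0.133819+0.133819=1.6878
k=6 src: inc=0.133819, refl=0.133819·0.538462=0.0721; V=1.553937+0.133819+0.072056=1.7598
k=7 load: inc=0.072056, refl=0.072056·1.000000=0.0721; V=1.687756+0.072056+0.072056=1.8319
k=8 src: inc=0.072056, refl=0.072056·0.538462=0.0388; V=1.759812+0.072056+0.038800=1.8707
k=9 load: inc=0.038800, refl=0.038800·1.000000=0.0388; V=1.831869+0.038800+0.038800=1.9095
k=10 src: inc=0.038800, refl=0.038800·0.538462=0.0209; V=1.870668+0.038800+0.020892=1.9304

0 0 source 0.4615
1 5 load 0.9231
2 10 source 1.1716
3 15 load 1.4201
4 20 source 1.5539
5 25 load 1.6878
6 30 source 1.7598
7 35 load 1.8319
8 40 source 1.8707
9 45 load 1.9095
10 50 source 1.9304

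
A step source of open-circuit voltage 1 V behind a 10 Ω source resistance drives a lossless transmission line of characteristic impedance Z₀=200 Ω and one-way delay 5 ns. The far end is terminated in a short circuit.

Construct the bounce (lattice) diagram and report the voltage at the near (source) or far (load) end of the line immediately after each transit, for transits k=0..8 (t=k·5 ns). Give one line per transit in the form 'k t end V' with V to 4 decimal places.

Γ_L=-1.000000, Γ_S=-0.904762; launch V₁=1·200/210=0.952381
k=0 src: V=0.9524
k=1 load: inc=0.952381, refl=0.952381·-1.000000=-0.9524; V=0.000000+0.952381+-0.952381=0.0000
k=2 src: inc=-0.952381, refl=-0.952381·-0.904762=0.8617; V=0.952381+-0.952381+0.861678=0.8617
k=3 load: inc=0.861678, refl=0.861678·-1.000000=-0.8617; V=0.000000+0.861678+-0.861678=0.0000
k=4 src: inc=-0.861678, refl=-0.861678·-0.904762=0.7796; V=0.861678+-0.861678+0.779613=0.7796
k=5 load: inc=0.779613, refl=0.779613·-1.000000=-0.7796; V=0.000000+0.779613+-0.779613=0.0000
k=6 src: inc=-0.779613, refl=-0.779613·-0.904762=0.7054; V=0.779613+-0.779613+0.705365=0.7054
k=7 load: inc=0.705365, refl=0.705365·-1.000000=-0.7054; V=0.000000+0.705365+-0.705365=0.0000
k=8 src: inc=-0.705365, refl=-0.705365·-0.904762=0.6382; V=0.705365+-0.705365+0.638187=0.6382

0 0 source 0.9524
1 5 load 0.0000
2 10 source 0.8617
3 15 load 0.0000
4 20 source 0.7796
5 25 load 0.0000
6 30 source 0.7054
7 35 load 0.0000
8 40 source 0.6382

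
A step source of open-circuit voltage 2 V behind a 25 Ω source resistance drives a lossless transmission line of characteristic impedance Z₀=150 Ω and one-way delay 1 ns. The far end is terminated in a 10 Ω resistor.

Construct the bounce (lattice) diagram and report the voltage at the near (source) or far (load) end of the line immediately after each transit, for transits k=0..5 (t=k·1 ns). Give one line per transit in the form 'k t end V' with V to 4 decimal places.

Γ_L=-0.875000, Γ_S=-0.714286; launch V₁=2·150/175=1.714286
k=0 src: V=1.7143
k=1 load: inc=1.714286, refl=1.714286·-0.875000=-1.5000; V=0.000000+1.714286+-1.500000=0.2143
k=2 src: inc=-1.500000, refl=-1.500000·-0.714286=1.0714; V=1.714286+-1.500000+1.071429=1.2857
k=3 load: inc=1.071429, refl=1.071429·-0.875000=-0.9375; V=0.214286+1.071429+-0.937500=0.3482
k=4 src: inc=-0.937500, refl=-0.937500·-0.714286=0.6696; V=1.285714+-0.937500+0.669643=1.0179
k=5 load: inc=0.669643, refl=0.669643·-0.875000=-0.5859; V=0.348214+0.669643+-0.585938=0.4319

0 0 source 1.7143
1 1 load 0.2143
2 2 source 1.2857
3 3 load 0.3482
4 4 source 1.0179
5 5 load 0.4319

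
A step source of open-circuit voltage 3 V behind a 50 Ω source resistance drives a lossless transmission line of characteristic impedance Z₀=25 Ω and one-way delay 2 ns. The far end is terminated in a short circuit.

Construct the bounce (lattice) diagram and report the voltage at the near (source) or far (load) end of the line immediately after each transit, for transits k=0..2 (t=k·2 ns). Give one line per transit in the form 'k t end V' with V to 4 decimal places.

Γ_L=-1.000000, Γ_S=0.333333; launch V₁=3·25/75=1.000000
k=0 src: V=1.0000
k=1 load: inc=1.000000, refl=1.000000·-1.000000=-1.0000; V=0.000000+1.000000+-1.000000=0.0000
k=2 src: inc=-1.000000, refl=-1.000000·0.333333=-0.3333; V=1.000000+-1.000000+-0.333333=-0.3333

0 0 source 1.0000
1 2 load 0.0000
2 4 source -0.3333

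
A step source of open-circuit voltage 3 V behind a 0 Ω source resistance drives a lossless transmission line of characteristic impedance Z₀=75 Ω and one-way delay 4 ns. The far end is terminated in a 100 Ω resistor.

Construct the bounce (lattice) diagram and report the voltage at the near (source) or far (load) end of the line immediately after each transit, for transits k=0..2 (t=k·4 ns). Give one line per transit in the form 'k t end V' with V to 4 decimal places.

0 0 source 3.0000
1 4 load 3.4286
2 8 source 3.0000

Γ_L=0.142857, Γ_S=-1.000000; launch V₁=3·75/75=3.000000
k=0 src: V=3.0000
k=1 load: inc=3.000000, refl=3.000000·0.142857=0.4286; V=0.000000+3.000000+0.428571=3.4286
k=2 src: inc=0.428571, refl=0.428571·-1.000000=-0.4286; V=3.000000+0.428571+-0.428571=3.0000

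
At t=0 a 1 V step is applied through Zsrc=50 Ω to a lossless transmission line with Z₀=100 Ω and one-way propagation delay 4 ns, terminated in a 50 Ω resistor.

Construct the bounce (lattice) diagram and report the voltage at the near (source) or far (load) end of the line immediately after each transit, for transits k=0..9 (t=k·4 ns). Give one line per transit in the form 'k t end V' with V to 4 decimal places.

Γ_L=-0.333333, Γ_S=-0.333333; launch V₁=1·100/150=0.666667
k=0 src: V=0.6667
k=1 load: inc=0.666667, refl=0.666667·-0.333333=-0.2222; V=0.000000+0.666667+-0.222222=0.4444
k=2 src: inc=-0.222222, refl=-0.222222·-0.333333=0.0741; V=0.666667+-0.222222+0.074074=0.5185
k=3 load: inc=0.074074, refl=0.074074·-0.333333=-0.0247; V=0.444444+0.074074+-0.024691=0.4938
k=4 src: inc=-0.024691, refl=-0.024691·-0.333333=0.0082; V=0.518519+-0.024691+0.008230=0.5021
k=5 load: inc=0.008230, refl=0.008230·-0.333333=-0.0027; V=0.493827+0.008230+-0.002743=0.4993
k=6 src: inc=-0.002743, refl=-0.002743·-0.333333=0.0009; V=0.502058+-0.002743+0.000914=0.5002
k=7 load: inc=0.000914, refl=0.000914·-0.333333=-0.0003; V=0.499314+0.000914+-0.000305=0.4999
k=8 src: inc=-0.000305, refl=-0.000305·-0.333333=0.0001; V=0.500229+-0.000305+0.000102=0.5000
k=9 load: inc=0.000102, refl=0.000102·-0.333333=-0.0000; V=0.499924+0.000102+-0.000034=0.5000

0 0 source 0.6667
1 4 load 0.4444
2 8 source 0.5185
3 12 load 0.4938
4 16 source 0.5021
5 20 load 0.4993
6 24 source 0.5002
7 28 load 0.4999
8 32 source 0.5000
9 36 load 0.5000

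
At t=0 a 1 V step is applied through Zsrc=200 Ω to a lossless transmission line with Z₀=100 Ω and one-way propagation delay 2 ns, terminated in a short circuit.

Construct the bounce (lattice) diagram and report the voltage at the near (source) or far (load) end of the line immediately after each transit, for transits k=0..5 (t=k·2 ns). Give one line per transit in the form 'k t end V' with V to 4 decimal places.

0 0 source 0.3333
1 2 load 0.0000
2 4 source -0.1111
3 6 load 0.0000
4 8 source 0.0370
5 10 load 0.0000

Γ_L=-1.000000, Γ_S=0.333333; launch V₁=1·100/300=0.333333
k=0 src: V=0.3333
k=1 load: inc=0.333333, refl=0.333333·-1.000000=-0.3333; V=0.000000+0.333333+-0.333333=0.0000
k=2 src: inc=-0.333333, refl=-0.333333·0.333333=-0.1111; V=0.333333+-0.333333+-0.111111=-0.1111
k=3 load: inc=-0.111111, refl=-0.111111·-1.000000=0.1111; V=0.000000+-0.111111+0.111111=0.0000
k=4 src: inc=0.111111, refl=0.111111·0.333333=0.0370; V=-0.111111+0.111111+0.037037=0.0370
k=5 load: inc=0.037037, refl=0.037037·-1.000000=-0.0370; V=0.000000+0.037037+-0.037037=0.0000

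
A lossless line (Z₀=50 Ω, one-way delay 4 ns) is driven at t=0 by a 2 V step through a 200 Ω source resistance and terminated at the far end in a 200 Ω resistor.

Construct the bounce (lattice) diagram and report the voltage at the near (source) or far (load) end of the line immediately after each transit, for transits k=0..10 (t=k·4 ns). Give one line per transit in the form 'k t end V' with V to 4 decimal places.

0 0 source 0.4000
1 4 load 0.6400
2 8 source 0.7840
3 12 load 0.8704
4 16 source 0.9222
5 20 load 0.9533
6 24 source 0.9720
7 28 load 0.9832
8 32 source 0.9899
9 36 load 0.9940
10 40 source 0.9964

Γ_L=0.600000, Γ_S=0.600000; launch V₁=2·50/250=0.400000
k=0 src: V=0.4000
k=1 load: inc=0.400000, refl=0.400000·0.600000=0.2400; V=0.000000+0.400000+0.240000=0.6400
k=2 src: inc=0.240000, refl=0.240000·0.600000=0.1440; V=0.400000+0.240000+0.144000=0.7840
k=3 load: inc=0.144000, refl=0.144000·0.600000=0.0864; V=0.640000+0.144000+0.086400=0.8704
k=4 src: inc=0.086400, refl=0.086400·0.600000=0.0518; V=0.784000+0.086400+0.051840=0.9222
k=5 load: inc=0.051840, refl=0.051840·0.600000=0.0311; V=0.870400+0.051840+0.031104=0.9533
k=6 src: inc=0.031104, refl=0.031104·0.600000=0.0187; V=0.922240+0.031104+0.018662=0.9720
k=7 load: inc=0.018662, refl=0.018662·0.600000=0.0112; V=0.953344+0.018662+0.011197=0.9832
k=8 src: inc=0.011197, refl=0.011197·0.600000=0.0067; V=0.972006+0.011197+0.006718=0.9899
k=9 load: inc=0.006718, refl=0.006718·0.600000=0.0040; V=0.983204+0.006718+0.004031=0.9940
k=10 src: inc=0.004031, refl=0.004031·0.600000=0.0024; V=0.989922+0.004031+0.002419=0.9964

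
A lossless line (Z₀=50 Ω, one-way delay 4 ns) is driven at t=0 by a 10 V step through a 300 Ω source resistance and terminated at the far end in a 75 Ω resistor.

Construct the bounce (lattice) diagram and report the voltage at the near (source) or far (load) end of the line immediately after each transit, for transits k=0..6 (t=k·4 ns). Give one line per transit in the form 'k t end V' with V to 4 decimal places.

0 0 source 1.4286
1 4 load 1.7143
2 8 source 1.9184
3 12 load 1.9592
4 16 source 1.9883
5 20 load 1.9942
6 24 source 1.9983

Γ_L=0.200000, Γ_S=0.714286; launch V₁=10·50/350=1.428571
k=0 src: V=1.4286
k=1 load: inc=1.428571, refl=1.428571·0.200000=0.2857; V=0.000000+1.428571+0.285714=1.7143
k=2 src: inc=0.285714, refl=0.285714·0.714286=0.2041; V=1.428571+0.285714+0.204082=1.9184
k=3 load: inc=0.204082, refl=0.204082·0.200000=0.0408; V=1.714286+0.204082+0.040816=1.9592
k=4 src: inc=0.040816, refl=0.040816·0.714286=0.0292; V=1.918367+0.040816+0.029155=1.9883
k=5 load: inc=0.029155, refl=0.029155·0.200000=0.0058; V=1.959184+0.029155+0.005831=1.9942
k=6 src: inc=0.005831, refl=0.005831·0.714286=0.0042; V=1.988338+0.005831+0.004165=1.9983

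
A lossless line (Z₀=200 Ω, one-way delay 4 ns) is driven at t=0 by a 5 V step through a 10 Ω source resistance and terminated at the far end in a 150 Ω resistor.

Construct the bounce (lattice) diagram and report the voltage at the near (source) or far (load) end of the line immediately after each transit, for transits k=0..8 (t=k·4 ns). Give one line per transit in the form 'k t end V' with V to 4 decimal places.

Γ_L=-0.142857, Γ_S=-0.904762; launch V₁=5·200/210=4.761905
k=0 src: V=4.7619
k=1 load: inc=4.761905, refl=4.761905·-0.142857=-0.6803; V=0.000000+4.761905+-0.680272=4.0816
k=2 src: inc=-0.680272, refl=-0.680272·-0.904762=0.6155; V=4.761905+-0.680272+0.615484=4.6971
k=3 load: inc=0.615484, refl=0.615484·-0.142857=-0.0879; V=4.081633+0.615484+-0.087926=4.6092
k=4 src: inc=-0.087926, refl=-0.087926·-0.904762=0.0796; V=4.697117+-0.087926+0.079552=4.6887
k=5 load: inc=0.079552, refl=0.079552·-0.142857=-0.0114; V=4.609191+0.079552+-0.011365=4.6774
k=6 src: inc=-0.011365, refl=-0.011365·-0.904762=0.0103; V=4.688743+-0.011365+0.010282=4.6877
k=7 load: inc=0.010282, refl=0.010282·-0.142857=-0.0015; V=4.677378+0.010282+-0.001469=4.6862
k=8 src: inc=-0.001469, refl=-0.001469·-0.904762=0.0013; V=4.687661+-0.001469+0.001329=4.6875

0 0 source 4.7619
1 4 load 4.0816
2 8 source 4.6971
3 12 load 4.6092
4 16 source 4.6887
5 20 load 4.6774
6 24 source 4.6877
7 28 load 4.6862
8 32 source 4.6875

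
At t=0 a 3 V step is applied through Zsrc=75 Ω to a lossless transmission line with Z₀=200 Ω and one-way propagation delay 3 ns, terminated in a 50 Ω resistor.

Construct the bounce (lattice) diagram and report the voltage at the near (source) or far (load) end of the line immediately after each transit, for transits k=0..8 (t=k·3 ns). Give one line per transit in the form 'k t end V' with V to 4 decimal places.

0 0 source 2.1818
1 3 load 0.8727
2 6 source 1.4678
3 9 load 1.1107
4 12 source 1.2730
5 15 load 1.1757
6 18 source 1.2199
7 21 load 1.1934
8 24 source 1.2054

Γ_L=-0.600000, Γ_S=-0.454545; launch V₁=3·200/275=2.181818
k=0 src: V=2.1818
k=1 load: inc=2.181818, refl=2.181818·-0.600000=-1.3091; V=0.000000+2.181818+-1.309091=0.8727
k=2 src: inc=-1.309091, refl=-1.309091·-0.454545=0.5950; V=2.181818+-1.309091+0.595041=1.4678
k=3 load: inc=0.595041, refl=0.595041·-0.600000=-0.3570; V=0.872727+0.595041+-0.357025=1.1107
k=4 src: inc=-0.357025, refl=-0.357025·-0.454545=0.1623; V=1.467769+-0.357025+0.162284=1.2730
k=5 load: inc=0.162284, refl=0.162284·-0.600000=-0.0974; V=1.110744+0.162284+-0.097370=1.1757
k=6 src: inc=-0.097370, refl=-0.097370·-0.454545=0.0443; V=1.273028+-0.097370+0.044259=1.2199
k=7 load: inc=0.044259, refl=0.044259·-0.600000=-0.0266; V=1.175657+0.044259+-0.026556=1.1934
k=8 src: inc=-0.026556, refl=-0.026556·-0.454545=0.0121; V=1.219917+-0.026556+0.012071=1.2054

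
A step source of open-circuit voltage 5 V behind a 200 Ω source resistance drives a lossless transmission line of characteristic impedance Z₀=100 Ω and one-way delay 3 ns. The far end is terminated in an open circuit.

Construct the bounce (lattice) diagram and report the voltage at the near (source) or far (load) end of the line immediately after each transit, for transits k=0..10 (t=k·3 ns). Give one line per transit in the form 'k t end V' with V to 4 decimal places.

0 0 source 1.6667
1 3 load 3.3333
2 6 source 3.8889
3 9 load 4.4444
4 12 source 4.6296
5 15 load 4.8148
6 18 source 4.8765
7 21 load 4.9383
8 24 source 4.9588
9 27 load 4.9794
10 30 source 4.9863

Γ_L=1.000000, Γ_S=0.333333; launch V₁=5·100/300=1.666667
k=0 src: V=1.6667
k=1 load: inc=1.666667, refl=1.666667·1.000000=1.6667; V=0.000000+1.666667+1.666667=3.3333
k=2 src: inc=1.666667, refl=1.666667·0.333333=0.5556; V=1.666667+1.666667+0.555556=3.8889
k=3 load: inc=0.555556, refl=0.555556·1.000000=0.5556; V=3.333333+0.555556+0.555556=4.4444
k=4 src: inc=0.555556, refl=0.555556·0.333333=0.1852; V=3.888889+0.555556+0.185185=4.6296
k=5 load: inc=0.185185, refl=0.185185·1.000000=0.1852; V=4.444444+0.185185+0.185185=4.8148
k=6 src: inc=0.185185, refl=0.185185·0.333333=0.0617; V=4.629630+0.185185+0.061728=4.8765
k=7 load: inc=0.061728, refl=0.061728·1.000000=0.0617; V=4.814815+0.061728+0.061728=4.9383
k=8 src: inc=0.061728, refl=0.061728·0.333333=0.0206; V=4.876543+0.061728+0.020576=4.9588
k=9 load: inc=0.020576, refl=0.020576·1.000000=0.0206; V=4.938272+0.020576+0.020576=4.9794
k=10 src: inc=0.020576, refl=0.020576·0.333333=0.0069; V=4.958848+0.020576+0.006859=4.9863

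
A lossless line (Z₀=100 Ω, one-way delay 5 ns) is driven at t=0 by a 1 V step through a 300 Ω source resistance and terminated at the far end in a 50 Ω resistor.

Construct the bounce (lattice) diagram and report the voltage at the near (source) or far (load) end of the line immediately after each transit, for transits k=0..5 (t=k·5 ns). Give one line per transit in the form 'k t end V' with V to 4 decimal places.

Γ_L=-0.333333, Γ_S=0.500000; launch V₁=1·100/400=0.250000
k=0 src: V=0.2500
k=1 load: inc=0.250000, refl=0.250000·-0.333333=-0.0833; V=0.000000+0.250000+-0.083333=0.1667
k=2 src: inc=-0.083333, refl=-0.083333·0.500000=-0.0417; V=0.250000+-0.083333+-0.041667=0.1250
k=3 load: inc=-0.041667, refl=-0.041667·-0.333333=0.0139; V=0.166667+-0.041667+0.013889=0.1389
k=4 src: inc=0.013889, refl=0.013889·0.500000=0.0069; V=0.125000+0.013889+0.006944=0.1458
k=5 load: inc=0.006944, refl=0.006944·-0.333333=-0.0023; V=0.138889+0.006944+-0.002315=0.1435

0 0 source 0.2500
1 5 load 0.1667
2 10 source 0.1250
3 15 load 0.1389
4 20 source 0.1458
5 25 load 0.1435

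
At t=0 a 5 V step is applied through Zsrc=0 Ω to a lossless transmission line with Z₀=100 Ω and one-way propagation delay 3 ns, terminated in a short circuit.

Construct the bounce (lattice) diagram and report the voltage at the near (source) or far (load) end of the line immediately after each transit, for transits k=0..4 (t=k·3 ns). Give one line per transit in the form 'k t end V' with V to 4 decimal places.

Γ_L=-1.000000, Γ_S=-1.000000; launch V₁=5·100/100=5.000000
k=0 src: V=5.0000
k=1 load: inc=5.000000, refl=5.000000·-1.000000=-5.0000; V=0.000000+5.000000+-5.000000=0.0000
k=2 src: inc=-5.000000, refl=-5.000000·-1.000000=5.0000; V=5.000000+-5.000000+5.000000=5.0000
k=3 load: inc=5.000000, refl=5.000000·-1.000000=-5.0000; V=0.000000+5.000000+-5.000000=0.0000
k=4 src: inc=-5.000000, refl=-5.000000·-1.000000=5.0000; V=5.000000+-5.000000+5.000000=5.0000

0 0 source 5.0000
1 3 load 0.0000
2 6 source 5.0000
3 9 load 0.0000
4 12 source 5.0000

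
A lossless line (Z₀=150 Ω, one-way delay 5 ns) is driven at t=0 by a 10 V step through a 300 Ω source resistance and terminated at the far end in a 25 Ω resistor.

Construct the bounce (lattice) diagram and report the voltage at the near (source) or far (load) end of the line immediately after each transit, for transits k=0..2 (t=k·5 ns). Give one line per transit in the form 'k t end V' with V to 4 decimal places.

Γ_L=-0.714286, Γ_S=0.333333; launch V₁=10·150/450=3.333333
k=0 src: V=3.3333
k=1 load: inc=3.333333, refl=3.333333·-0.714286=-2.3810; V=0.000000+3.333333+-2.380952=0.9524
k=2 src: inc=-2.380952, refl=-2.380952·0.333333=-0.7937; V=3.333333+-2.380952+-0.793651=0.1587

0 0 source 3.3333
1 5 load 0.9524
2 10 source 0.1587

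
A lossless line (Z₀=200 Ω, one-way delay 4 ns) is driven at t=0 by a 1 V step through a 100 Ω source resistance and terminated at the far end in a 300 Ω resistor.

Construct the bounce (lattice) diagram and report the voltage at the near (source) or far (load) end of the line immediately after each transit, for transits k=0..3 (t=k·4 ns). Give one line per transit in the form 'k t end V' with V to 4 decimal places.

Γ_L=0.200000, Γ_S=-0.333333; launch V₁=1·200/300=0.666667
k=0 src: V=0.6667
k=1 load: inc=0.666667, refl=0.666667·0.200000=0.1333; V=0.000000+0.666667+0.133333=0.8000
k=2 src: inc=0.133333, refl=0.133333·-0.333333=-0.0444; V=0.666667+0.133333+-0.044444=0.7556
k=3 load: inc=-0.044444, refl=-0.044444·0.200000=-0.0089; V=0.800000+-0.044444+-0.008889=0.7467

0 0 source 0.6667
1 4 load 0.8000
2 8 source 0.7556
3 12 load 0.7467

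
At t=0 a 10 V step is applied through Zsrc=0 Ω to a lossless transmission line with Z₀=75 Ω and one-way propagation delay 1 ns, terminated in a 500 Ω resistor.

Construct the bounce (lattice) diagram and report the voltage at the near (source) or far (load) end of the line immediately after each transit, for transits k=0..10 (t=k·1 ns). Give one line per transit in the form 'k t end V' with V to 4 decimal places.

0 0 source 10.0000
1 1 load 17.3913
2 2 source 10.0000
3 3 load 4.5369
4 4 source 10.0000
5 5 load 14.0380
6 6 source 10.0000
7 7 load 7.0154
8 8 source 10.0000
9 9 load 12.2060
10 10 source 10.0000

Γ_L=0.739130, Γ_S=-1.000000; launch V₁=10·75/75=10.000000
k=0 src: V=10.0000
k=1 load: inc=10.000000, refl=10.000000·0.739130=7.3913; V=0.000000+10.000000+7.391304=17.3913
k=2 src: inc=7.391304, refl=7.391304·-1.000000=-7.3913; V=10.000000+7.391304+-7.391304=10.0000
k=3 load: inc=-7.391304, refl=-7.391304·0.739130=-5.4631; V=17.391304+-7.391304+-5.463138=4.5369
k=4 src: inc=-5.463138, refl=-5.463138·-1.000000=5.4631; V=10.000000+-5.463138+5.463138=10.0000
k=5 load: inc=5.463138, refl=5.463138·0.739130=4.0380; V=4.536862+5.463138+4.037972=14.0380
k=6 src: inc=4.037972, refl=4.037972·-1.000000=-4.0380; V=10.000000+4.037972+-4.037972=10.0000
k=7 load: inc=-4.037972, refl=-4.037972·0.739130=-2.9846; V=14.037972+-4.037972+-2.984588=7.0154
k=8 src: inc=-2.984588, refl=-2.984588·-1.000000=2.9846; V=10.000000+-2.984588+2.984588=10.0000
k=9 load: inc=2.984588, refl=2.984588·0.739130=2.2060; V=7.015412+2.984588+2.206000=12.2060
k=10 src: inc=2.206000, refl=2.206000·-1.000000=-2.2060; V=10.000000+2.206000+-2.206000=10.0000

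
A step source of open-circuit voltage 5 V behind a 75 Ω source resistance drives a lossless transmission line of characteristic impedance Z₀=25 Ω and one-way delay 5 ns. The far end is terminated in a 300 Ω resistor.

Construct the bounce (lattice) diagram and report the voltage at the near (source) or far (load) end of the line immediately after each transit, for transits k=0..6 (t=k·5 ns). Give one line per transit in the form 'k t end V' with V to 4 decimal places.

Γ_L=0.846154, Γ_S=0.500000; launch V₁=5·25/100=1.250000
k=0 src: V=1.2500
k=1 load: inc=1.250000, refl=1.250000·0.846154=1.0577; V=0.000000+1.250000+1.057692=2.3077
k=2 src: inc=1.057692, refl=1.057692·0.500000=0.5288; V=1.250000+1.057692+0.528846=2.8365
k=3 load: inc=0.528846, refl=0.528846·0.846154=0.4475; V=2.307692+0.528846+0.447485=3.2840
k=4 src: inc=0.447485, refl=0.447485·0.500000=0.2237; V=2.836538+0.447485+0.223743=3.5078
k=5 load: inc=0.223743, refl=0.223743·0.846154=0.1893; V=3.284024+0.223743+0.189321=3.6971
k=6 src: inc=0.189321, refl=0.189321·0.500000=0.0947; V=3.507766+0.189321+0.094660=3.7917

0 0 source 1.2500
1 5 load 2.3077
2 10 source 2.8365
3 15 load 3.2840
4 20 source 3.5078
5 25 load 3.6971
6 30 source 3.7917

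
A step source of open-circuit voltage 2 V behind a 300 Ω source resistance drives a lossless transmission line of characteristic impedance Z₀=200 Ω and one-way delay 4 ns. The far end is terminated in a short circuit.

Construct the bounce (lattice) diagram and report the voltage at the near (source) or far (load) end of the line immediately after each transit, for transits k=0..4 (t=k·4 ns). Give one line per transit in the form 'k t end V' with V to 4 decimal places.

0 0 source 0.8000
1 4 load 0.0000
2 8 source -0.1600
3 12 load 0.0000
4 16 source 0.0320

Γ_L=-1.000000, Γ_S=0.200000; launch V₁=2·200/500=0.800000
k=0 src: V=0.8000
k=1 load: inc=0.800000, refl=0.800000·-1.000000=-0.8000; V=0.000000+0.800000+-0.800000=0.0000
k=2 src: inc=-0.800000, refl=-0.800000·0.200000=-0.1600; V=0.800000+-0.800000+-0.160000=-0.1600
k=3 load: inc=-0.160000, refl=-0.160000·-1.000000=0.1600; V=0.000000+-0.160000+0.160000=0.0000
k=4 src: inc=0.160000, refl=0.160000·0.200000=0.0320; V=-0.160000+0.160000+0.032000=0.0320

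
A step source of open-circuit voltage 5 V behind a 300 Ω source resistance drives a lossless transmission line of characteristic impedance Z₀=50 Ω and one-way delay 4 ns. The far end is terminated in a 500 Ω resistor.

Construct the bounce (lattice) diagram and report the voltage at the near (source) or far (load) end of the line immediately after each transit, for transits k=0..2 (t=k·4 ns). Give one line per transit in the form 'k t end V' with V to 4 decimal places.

Γ_L=0.818182, Γ_S=0.714286; launch V₁=5·50/350=0.714286
k=0 src: V=0.7143
k=1 load: inc=0.714286, refl=0.714286·0.818182=0.5844; V=0.000000+0.714286+0.584416=1.2987
k=2 src: inc=0.584416, refl=0.584416·0.714286=0.4174; V=0.714286+0.584416+0.417440=1.7161

0 0 source 0.7143
1 4 load 1.2987
2 8 source 1.7161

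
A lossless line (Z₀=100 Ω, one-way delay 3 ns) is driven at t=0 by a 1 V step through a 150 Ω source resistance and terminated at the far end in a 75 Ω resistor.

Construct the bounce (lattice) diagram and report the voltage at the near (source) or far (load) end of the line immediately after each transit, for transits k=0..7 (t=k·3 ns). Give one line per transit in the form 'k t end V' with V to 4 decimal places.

0 0 source 0.4000
1 3 load 0.3429
2 6 source 0.3314
3 9 load 0.3331
4 12 source 0.3334
5 15 load 0.3333
6 18 source 0.3333
7 21 load 0.3333

Γ_L=-0.142857, Γ_S=0.200000; launch V₁=1·100/250=0.400000
k=0 src: V=0.4000
k=1 load: inc=0.400000, refl=0.400000·-0.142857=-0.0571; V=0.000000+0.400000+-0.057143=0.3429
k=2 src: inc=-0.057143, refl=-0.057143·0.200000=-0.0114; V=0.400000+-0.057143+-0.011429=0.3314
k=3 load: inc=-0.011429, refl=-0.011429·-0.142857=0.0016; V=0.342857+-0.011429+0.001633=0.3331
k=4 src: inc=0.001633, refl=0.001633·0.200000=0.0003; V=0.331429+0.001633+0.000327=0.3334
k=5 load: inc=0.000327, refl=0.000327·-0.142857=-0.0000; V=0.333061+0.000327+-0.000047=0.3333
k=6 src: inc=-0.000047, refl=-0.000047·0.200000=-0.0000; V=0.333388+-0.000047+-0.000009=0.3333
k=7 load: inc=-0.000009, refl=-0.000009·-0.142857=0.0000; V=0.333341+-0.000009+0.000001=0.3333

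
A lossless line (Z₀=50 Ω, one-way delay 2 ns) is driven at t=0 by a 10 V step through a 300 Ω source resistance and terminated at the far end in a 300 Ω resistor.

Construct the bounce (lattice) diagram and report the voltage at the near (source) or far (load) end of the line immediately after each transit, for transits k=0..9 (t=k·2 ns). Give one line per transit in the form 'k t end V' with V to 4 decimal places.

Γ_L=0.714286, Γ_S=0.714286; launch V₁=10·50/350=1.428571
k=0 src: V=1.4286
k=1 load: inc=1.428571, refl=1.428571·0.714286=1.0204; V=0.000000+1.428571+1.020408=2.4490
k=2 src: inc=1.020408, refl=1.020408·0.714286=0.7289; V=1.428571+1.020408+0.728863=3.1778
k=3 load: inc=0.728863, refl=0.728863·0.714286=0.5206; V=2.448980+0.728863+0.520616=3.6985
k=4 src: inc=0.520616, refl=0.520616·0.714286=0.3719; V=3.177843+0.520616+0.371869=4.0703
k=5 load: inc=0.371869, refl=0.371869·0.714286=0.2656; V=3.698459+0.371869+0.265621=4.3359
k=6 src: inc=0.265621, refl=0.265621·0.714286=0.1897; V=4.070328+0.265621+0.189729=4.5257
k=7 load: inc=0.189729, refl=0.189729·0.714286=0.1355; V=4.335948+0.189729+0.135521=4.6612
k=8 src: inc=0.135521, refl=0.135521·0.714286=0.0968; V=4.525677+0.135521+0.096801=4.7580
k=9 load: inc=0.096801, refl=0.096801·0.714286=0.0691; V=4.661198+0.096801+0.069143=4.8271

0 0 source 1.4286
1 2 load 2.4490
2 4 source 3.1778
3 6 load 3.6985
4 8 source 4.0703
5 10 load 4.3359
6 12 source 4.5257
7 14 load 4.6612
8 16 source 4.7580
9 18 load 4.8271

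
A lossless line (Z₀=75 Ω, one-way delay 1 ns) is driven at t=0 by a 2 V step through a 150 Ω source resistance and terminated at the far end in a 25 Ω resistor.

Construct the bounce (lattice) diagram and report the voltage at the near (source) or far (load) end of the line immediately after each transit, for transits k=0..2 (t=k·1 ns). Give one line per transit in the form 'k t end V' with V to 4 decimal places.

0 0 source 0.6667
1 1 load 0.3333
2 2 source 0.2222

Γ_L=-0.500000, Γ_S=0.333333; launch V₁=2·75/225=0.666667
k=0 src: V=0.6667
k=1 load: inc=0.666667, refl=0.666667·-0.500000=-0.3333; V=0.000000+0.666667+-0.333333=0.3333
k=2 src: inc=-0.333333, refl=-0.333333·0.333333=-0.1111; V=0.666667+-0.333333+-0.111111=0.2222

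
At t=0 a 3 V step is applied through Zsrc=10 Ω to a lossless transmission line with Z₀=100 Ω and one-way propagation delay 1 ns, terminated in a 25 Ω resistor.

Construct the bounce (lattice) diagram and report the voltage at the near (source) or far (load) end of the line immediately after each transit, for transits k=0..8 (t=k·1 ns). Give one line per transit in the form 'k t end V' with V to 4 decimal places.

0 0 source 2.7273
1 1 load 1.0909
2 2 source 2.4298
3 3 load 1.6264
4 4 source 2.2837
5 5 load 1.8893
6 6 source 2.2120
7 7 load 2.0184
8 8 source 2.1768

Γ_L=-0.600000, Γ_S=-0.818182; launch V₁=3·100/110=2.727273
k=0 src: V=2.7273
k=1 load: inc=2.727273, refl=2.727273·-0.600000=-1.6364; V=0.000000+2.727273+-1.636364=1.0909
k=2 src: inc=-1.636364, refl=-1.636364·-0.818182=1.3388; V=2.727273+-1.636364+1.338843=2.4298
k=3 load: inc=1.338843, refl=1.338843·-0.600000=-0.8033; V=1.090909+1.338843+-0.803306=1.6264
k=4 src: inc=-0.803306, refl=-0.803306·-0.818182=0.6573; V=2.429752+-0.803306+0.657250=2.2837
k=5 load: inc=0.657250, refl=0.657250·-0.600000=-0.3944; V=1.626446+0.657250+-0.394350=1.8893
k=6 src: inc=-0.394350, refl=-0.394350·-0.818182=0.3227; V=2.283696+-0.394350+0.322650=2.2120
k=7 load: inc=0.322650, refl=0.322650·-0.600000=-0.1936; V=1.889346+0.322650+-0.193590=2.0184
k=8 src: inc=-0.193590, refl=-0.193590·-0.818182=0.1584; V=2.211996+-0.193590+0.158392=2.1768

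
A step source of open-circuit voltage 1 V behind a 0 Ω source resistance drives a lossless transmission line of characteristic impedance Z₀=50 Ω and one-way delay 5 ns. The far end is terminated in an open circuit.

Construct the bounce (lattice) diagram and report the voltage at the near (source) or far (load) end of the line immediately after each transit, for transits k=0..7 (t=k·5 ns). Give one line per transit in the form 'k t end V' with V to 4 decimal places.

0 0 source 1.0000
1 5 load 2.0000
2 10 source 1.0000
3 15 load 0.0000
4 20 source 1.0000
5 25 load 2.0000
6 30 source 1.0000
7 35 load 0.0000

Γ_L=1.000000, Γ_S=-1.000000; launch V₁=1·50/50=1.000000
k=0 src: V=1.0000
k=1 load: inc=1.000000, refl=1.000000·1.000000=1.0000; V=0.000000+1.000000+1.000000=2.0000
k=2 src: inc=1.000000, refl=1.000000·-1.000000=-1.0000; V=1.000000+1.000000+-1.000000=1.0000
k=3 load: inc=-1.000000, refl=-1.000000·1.000000=-1.0000; V=2.000000+-1.000000+-1.000000=0.0000
k=4 src: inc=-1.000000, refl=-1.000000·-1.000000=1.0000; V=1.000000+-1.000000+1.000000=1.0000
k=5 load: inc=1.000000, refl=1.000000·1.000000=1.0000; V=0.000000+1.000000+1.000000=2.0000
k=6 src: inc=1.000000, refl=1.000000·-1.000000=-1.0000; V=1.000000+1.000000+-1.000000=1.0000
k=7 load: inc=-1.000000, refl=-1.000000·1.000000=-1.0000; V=2.000000+-1.000000+-1.000000=0.0000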